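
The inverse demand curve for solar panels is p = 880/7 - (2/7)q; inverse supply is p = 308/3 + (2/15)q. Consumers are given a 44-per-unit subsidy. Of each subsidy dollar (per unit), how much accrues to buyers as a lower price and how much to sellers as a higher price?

Pre-subsidy: 880/7 - (2/7)q = 308/3 + (2/15)q gives q* = 55 and p* = 110.
With the rebate, buyers effectively pay pb = ps − 44, where ps is the price sellers receive.
On the curves, pb = 880/7 - (2/7)q and ps = 308/3 + (2/15)q; the wedge ps − pb = 44 gives 308/3 + (2/15)q − (880/7 - (2/7)q) = 44, so q' = 160.
Then pb = 880/7 − (2/7)·160 = 80 and ps = 308/3 + (2/15)·160 = 124.
Buyers' price falls by p* − pb = 110 − 80 = 30; sellers' price rises by ps − p* = 124 − 110 = 14.

Buyers gain 30 per unit; sellers gain 14 per unit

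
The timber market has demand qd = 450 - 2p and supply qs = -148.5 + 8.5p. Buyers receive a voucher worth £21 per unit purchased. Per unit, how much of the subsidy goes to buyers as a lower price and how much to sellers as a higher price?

Pre-subsidy: 450 - 2p = -148.5 + 8.5p gives p* = 57, q* = 336.
With the rebate, buyers effectively pay pb = ps − 21, where ps is the price sellers receive.
Demand in terms of ps becomes qd = 450 − 2(ps − 21) = 492 - 2ps. Setting this equal to supply: 492 - 2ps = -148.5 + 8.5ps, so ps = 61.
Buyers pay pb = 61 − 21 = 40; q' = -148.5 + 8.5·61 = 370.
Buyers' price falls by p* − pb = 57 − 40 = 17; sellers' price rises by ps − p* = 61 − 57 = 4.

Buyers gain £17 per unit; sellers gain £4 per unit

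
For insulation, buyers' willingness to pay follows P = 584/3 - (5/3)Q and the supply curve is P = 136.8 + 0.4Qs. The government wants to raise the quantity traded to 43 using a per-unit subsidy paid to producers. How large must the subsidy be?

Required subsidy s = 31 per unit

At Q = 43, from the demand curve buyers pay Pb = 584/3 − (5/3)·43 = 123; from the supply curve sellers need Ps = 136.8 + 0.4·43 = 154.
The subsidy must fill the gap: s = Ps − Pb = 154 − 123 = 31.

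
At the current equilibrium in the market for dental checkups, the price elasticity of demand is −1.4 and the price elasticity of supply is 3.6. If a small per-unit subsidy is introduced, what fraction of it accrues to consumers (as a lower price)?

For a small subsidy around the equilibrium, the benefit split depends on the relative slopes, which at a point are proportional to the elasticities.
Buyer share = εs/(εs + |εd|) = 3.6/(3.6 + 1.4) = 0.72; seller share = |εd|/(εs + |εd|) = 0.28.

Consumer share = 0.72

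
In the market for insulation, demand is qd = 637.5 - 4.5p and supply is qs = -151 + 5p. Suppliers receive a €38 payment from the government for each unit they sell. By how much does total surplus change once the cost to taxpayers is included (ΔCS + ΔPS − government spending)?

Pre-subsidy: 637.5 - 4.5p = -151 + 5p gives p* = 83, q* = 264.
With the subsidy, sellers receive ps = pb + 38 for each unit, where pb is the price buyers pay.
Supply in terms of pb becomes qs = -151 + 5(pb + 38) = 39 + 5pb. Setting this equal to demand: 637.5 - 4.5pb = 39 + 5pb, so pb = 63.
Sellers receive ps = 63 + 38 = 101; q' = 637.5 − 4.5·63 = 354.
ΔCS = ½(264 + 354)(83 − 63) = 6180; ΔPS = ½(264 + 354)(101 − 83) = 5562.
Government spending = 38 × 354 = 13452.
Net change = 6180 + 5562 − 13452 = -1710. The loss equals the DWL triangle ½·38·90.

Net change in total surplus = -€1710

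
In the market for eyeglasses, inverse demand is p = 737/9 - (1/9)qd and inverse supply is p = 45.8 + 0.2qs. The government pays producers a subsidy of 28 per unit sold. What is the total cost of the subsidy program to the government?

Pre-subsidy: 737/9 - (1/9)q = 45.8 + 0.2q gives q* = 116 and p* = 69.
With the subsidy, sellers receive ps = pb + 28 for each unit, where pb is the price buyers pay.
On the curves, pb = 737/9 - (1/9)q and ps = 45.8 + 0.2q; the wedge ps − pb = 28 gives 45.8 + 0.2q − (737/9 - (1/9)q) = 28, so q' = 206.
Then pb = 737/9 − (1/9)·206 = 59 and ps = 45.8 + 0.2·206 = 87.
Government outlay = subsidy × quantity = 28 × 206 = 5768.

Government cost = 5768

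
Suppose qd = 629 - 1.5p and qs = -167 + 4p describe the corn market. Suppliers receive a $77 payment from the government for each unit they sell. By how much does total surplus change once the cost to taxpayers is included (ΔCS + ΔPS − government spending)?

Pre-subsidy: 629 - 1.5p = -167 + 4p gives p* = 1592/11, q* = 4531/11.
With the subsidy, sellers receive ps = pb + 77 for each unit, where pb is the price buyers pay.
Supply in terms of pb becomes qs = -167 + 4(pb + 77) = 141 + 4pb. Setting this equal to demand: 629 - 1.5pb = 141 + 4pb, so pb = 976/11.
Sellers receive ps = 976/11 + 77 = 1823/11; q' = 629 − 1.5·(976/11) = 5455/11.
ΔCS = ½(4531/11 + 5455/11)(1592/11 − 976/11) = 279608/11; ΔPS = ½(4531/11 + 5455/11)(1823/11 − 1592/11) = 104853/11.
Government spending = 77 × 5455/11 = 38185.
Net change = 279608/11 + 104853/11 − 38185 = -3234. The loss equals the DWL triangle ½·77·84.

Net change in total surplus = -$3234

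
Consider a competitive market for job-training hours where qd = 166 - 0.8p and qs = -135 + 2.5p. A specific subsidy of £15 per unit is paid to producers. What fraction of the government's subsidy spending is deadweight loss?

Pre-subsidy: 166 - 0.8p = -135 + 2.5p gives p* = 3010/33, q* = 3070/33.
With the subsidy, sellers receive ps = pb + 15 for each unit, where pb is the price buyers pay.
Supply in terms of pb becomes qs = -135 + 2.5(pb + 15) = -97.5 + 2.5pb. Setting this equal to demand: 166 - 0.8pb = -97.5 + 2.5pb, so pb = 2635/33.
Sellers receive ps = 2635/33 + 15 = 3130/33; q' = 166 − 0.8·(2635/33) = 3370/33.
ΔCS = ½(3070/33 + 3370/33)(3010/33 − 2635/33) = 402500/363; ΔPS = ½(3070/33 + 3370/33)(3130/33 − 3010/33) = 128800/363.
Government spending = 15 × 3370/33 = 16850/11.
DWL = ½ × 15 × (3370/33 − 3070/33) = 750/11; fraction = (750/11) / (16850/11) = 15/337.

DWL / government spending = 15/337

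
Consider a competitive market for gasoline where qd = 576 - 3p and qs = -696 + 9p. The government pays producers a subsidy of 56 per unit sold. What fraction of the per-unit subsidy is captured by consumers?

Consumer share = 0.75

Pre-subsidy: 576 - 3p = -696 + 9p gives p* = 106, q* = 258.
With the subsidy, sellers receive ps = pb + 56 for each unit, where pb is the price buyers pay.
Supply in terms of pb becomes qs = -696 + 9(pb + 56) = -192 + 9pb. Setting this equal to demand: 576 - 3pb = -192 + 9pb, so pb = 64.
Sellers receive ps = 64 + 56 = 120; q' = 576 − 3·64 = 384.
Buyers' price falls by p* − pb = 106 − 64 = 42; sellers' price rises by ps − p* = 120 − 106 = 14.
So consumers capture 42/56 = 0.75 of each unit of subsidy.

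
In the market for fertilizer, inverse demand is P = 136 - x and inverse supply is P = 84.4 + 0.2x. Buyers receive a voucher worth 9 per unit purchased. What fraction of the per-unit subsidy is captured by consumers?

Pre-subsidy: 136 - x = 84.4 + 0.2x gives x* = 43 and P* = 93.
With the rebate, buyers effectively pay Pb = Ps − 9, where Ps is the price sellers receive.
On the curves, Pb = 136 - x and Ps = 84.4 + 0.2x; the wedge Ps − Pb = 9 gives 84.4 + 0.2x − (136 - x) = 9, so x' = 50.5.
Then Pb = 136 − 1·50.5 = 85.5 and Ps = 84.4 + 0.2·50.5 = 94.5.
Buyers' price falls by P* − Pb = 93 − 85.5 = 7.5; sellers' price rises by Ps − P* = 94.5 − 93 = 1.5.
So consumers capture 7.5/9 = 5/6 of each unit of subsidy.

Consumer share = 5/6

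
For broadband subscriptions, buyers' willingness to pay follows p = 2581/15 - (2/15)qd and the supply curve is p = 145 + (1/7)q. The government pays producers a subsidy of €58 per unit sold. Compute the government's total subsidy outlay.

Pre-subsidy: 2581/15 - (2/15)q = 145 + (1/7)q gives q* = 98 and p* = 159.
With the subsidy, sellers receive ps = pb + 58 for each unit, where pb is the price buyers pay.
On the curves, pb = 2581/15 - (2/15)q and ps = 145 + (1/7)q; the wedge ps − pb = 58 gives 145 + (1/7)q − (2581/15 - (2/15)q) = 58, so q' = 308.
Then pb = 2581/15 − (2/15)·308 = 131 and ps = 145 + (1/7)·308 = 189.
Government outlay = subsidy × quantity = 58 × 308 = 17864.

Government cost = €17864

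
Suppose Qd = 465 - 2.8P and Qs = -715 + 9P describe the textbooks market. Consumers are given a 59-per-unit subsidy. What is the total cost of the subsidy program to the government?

Pre-subsidy: 465 - 2.8P = -715 + 9P gives P* = 100, Q* = 185.
With the rebate, buyers effectively pay Pb = Ps − 59, where Ps is the price sellers receive.
Demand in terms of Ps becomes Qd = 465 − 2.8(Ps − 59) = 630.2 - 2.8Ps. Setting this equal to supply: 630.2 - 2.8Ps = -715 + 9Ps, so Ps = 114.
Buyers pay Pb = 114 − 59 = 55; Q' = -715 + 9·114 = 311.
Government outlay = subsidy × quantity = 59 × 311 = 18349.

Government cost = 18349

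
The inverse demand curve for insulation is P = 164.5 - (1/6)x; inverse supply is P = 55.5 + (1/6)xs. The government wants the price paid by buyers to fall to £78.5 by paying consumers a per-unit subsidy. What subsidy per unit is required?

Required subsidy s = £63 per unit

At a buyer price of 78.5, quantity demanded is 987 − 6·78.5 = 516.
Sellers supply 516 only when they receive Ps = 55.5 + (1/6)·516 = 141.5.
s = Ps − Pb = 141.5 − 78.5 = 63.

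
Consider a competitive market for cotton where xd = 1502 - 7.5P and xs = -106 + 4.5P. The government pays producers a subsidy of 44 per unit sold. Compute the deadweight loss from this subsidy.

Pre-subsidy: 1502 - 7.5P = -106 + 4.5P gives P* = 134, x* = 497.
With the subsidy, sellers receive Ps = Pb + 44 for each unit, where Pb is the price buyers pay.
Supply in terms of Pb becomes xs = -106 + 4.5(Pb + 44) = 92 + 4.5Pb. Setting this equal to demand: 1502 - 7.5Pb = 92 + 4.5Pb, so Pb = 117.5.
Sellers receive Ps = 117.5 + 44 = 161.5; x' = 1502 − 7.5·117.5 = 620.75.
The subsidy expands output by 620.75 − 497 = 123.75 past the efficient level; on those units the gap between marginal cost and willingness to pay runs from 0 up to 44.
DWL = ½ × 44 × 123.75 = 2722.5.

Deadweight loss = 2722.5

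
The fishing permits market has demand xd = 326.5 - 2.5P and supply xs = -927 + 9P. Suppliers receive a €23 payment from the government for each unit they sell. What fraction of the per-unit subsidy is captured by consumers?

Pre-subsidy: 326.5 - 2.5P = -927 + 9P gives P* = 109, x* = 54.
With the subsidy, sellers receive Ps = Pb + 23 for each unit, where Pb is the price buyers pay.
Supply in terms of Pb becomes xs = -927 + 9(Pb + 23) = -720 + 9Pb. Setting this equal to demand: 326.5 - 2.5Pb = -720 + 9Pb, so Pb = 91.
Sellers receive Ps = 91 + 23 = 114; x' = 326.5 − 2.5·91 = 99.
Buyers' price falls by P* − Pb = 109 − 91 = 18; sellers' price rises by Ps − P* = 114 − 109 = 5.
So consumers capture 18/23 = 18/23 of each unit of subsidy.

Consumer share = 18/23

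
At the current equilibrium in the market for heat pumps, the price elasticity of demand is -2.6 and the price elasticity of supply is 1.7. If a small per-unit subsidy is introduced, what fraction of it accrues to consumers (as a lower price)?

For a small subsidy around the equilibrium, the benefit split depends on the relative slopes, which at a point are proportional to the elasticities.
Buyer share = εs/(εs + |εd|) = 1.7/(1.7 + 2.6) = 17/43; seller share = |εd|/(εs + |εd|) = 26/43.

Consumer share = 17/43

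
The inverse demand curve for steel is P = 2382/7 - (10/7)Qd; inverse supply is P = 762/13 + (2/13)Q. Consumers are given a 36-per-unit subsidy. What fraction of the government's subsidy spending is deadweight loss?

Pre-subsidy: 2382/7 - (10/7)Q = 762/13 + (2/13)Q gives Q* = 178 and P* = 86.
With the rebate, buyers effectively pay Pb = Ps − 36, where Ps is the price sellers receive.
On the curves, Pb = 2382/7 - (10/7)Q and Ps = 762/13 + (2/13)Q; the wedge Ps − Pb = 36 gives 762/13 + (2/13)Q − (2382/7 - (10/7)Q) = 36, so Q' = 200.75.
Then Pb = 2382/7 − (10/7)·200.75 = 53.5 and Ps = 762/13 + (2/13)·200.75 = 89.5.
ΔCS = ½(178 + 200.75)(86 − 53.5) = 6154.6875; ΔPS = ½(178 + 200.75)(89.5 − 86) = 662.8125.
Government spending = 36 × 200.75 = 7227.
DWL = ½ × 36 × (200.75 − 178) = 409.5; fraction = 409.5 / 7227 = 91/1606.

DWL / government spending = 91/1606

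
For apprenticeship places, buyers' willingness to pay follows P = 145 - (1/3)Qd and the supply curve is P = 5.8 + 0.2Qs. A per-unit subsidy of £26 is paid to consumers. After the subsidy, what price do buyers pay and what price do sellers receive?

Buyers pay £41.75; sellers receive £67.75

Pre-subsidy: 145 - (1/3)Q = 5.8 + 0.2Q gives Q* = 261 and P* = 58.
With the rebate, buyers effectively pay Pb = Ps − 26, where Ps is the price sellers receive.
On the curves, Pb = 145 - (1/3)Q and Ps = 5.8 + 0.2Q; the wedge Ps − Pb = 26 gives 5.8 + 0.2Q − (145 - (1/3)Q) = 26, so Q' = 309.75.
Then Pb = 145 − (1/3)·309.75 = 41.75 and Ps = 5.8 + 0.2·309.75 = 67.75.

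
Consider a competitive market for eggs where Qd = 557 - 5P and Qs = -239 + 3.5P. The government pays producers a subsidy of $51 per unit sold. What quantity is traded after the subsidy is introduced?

Q' = 3294/17

Pre-subsidy: 557 - 5P = -239 + 3.5P gives P* = 1592/17, Q* = 1509/17.
With the subsidy, sellers receive Ps = Pb + 51 for each unit, where Pb is the price buyers pay.
Supply in terms of Pb becomes Qs = -239 + 3.5(Pb + 51) = -60.5 + 3.5Pb. Setting this equal to demand: 557 - 5Pb = -60.5 + 3.5Pb, so Pb = 1235/17.
Sellers receive Ps = 1235/17 + 51 = 2102/17; Q' = 557 − 5·(1235/17) = 3294/17.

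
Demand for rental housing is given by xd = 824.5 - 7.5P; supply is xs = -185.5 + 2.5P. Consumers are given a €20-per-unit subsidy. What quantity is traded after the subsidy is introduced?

x' = 104.5

Pre-subsidy: 824.5 - 7.5P = -185.5 + 2.5P gives P* = 101, x* = 67.
With the rebate, buyers effectively pay Pb = Ps − 20, where Ps is the price sellers receive.
Demand in terms of Ps becomes xd = 824.5 − 7.5(Ps − 20) = 974.5 - 7.5Ps. Setting this equal to supply: 974.5 - 7.5Ps = -185.5 + 2.5Ps, so Ps = 116.
Buyers pay Pb = 116 − 20 = 96; x' = -185.5 + 2.5·116 = 104.5.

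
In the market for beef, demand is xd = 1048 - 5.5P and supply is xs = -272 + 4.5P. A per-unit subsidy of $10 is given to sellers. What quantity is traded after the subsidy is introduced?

Pre-subsidy: 1048 - 5.5P = -272 + 4.5P gives P* = 132, x* = 322.
With the subsidy, sellers receive Ps = Pb + 10 for each unit, where Pb is the price buyers pay.
Supply in terms of Pb becomes xs = -272 + 4.5(Pb + 10) = -227 + 4.5Pb. Setting this equal to demand: 1048 - 5.5Pb = -227 + 4.5Pb, so Pb = 127.5.
Sellers receive Ps = 127.5 + 10 = 137.5; x' = 1048 − 5.5·127.5 = 346.75.

x' = 346.75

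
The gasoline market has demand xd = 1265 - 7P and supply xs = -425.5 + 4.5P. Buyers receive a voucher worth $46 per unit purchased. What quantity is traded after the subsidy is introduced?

x' = 362

Pre-subsidy: 1265 - 7P = -425.5 + 4.5P gives P* = 147, x* = 236.
With the rebate, buyers effectively pay Pb = Ps − 46, where Ps is the price sellers receive.
Demand in terms of Ps becomes xd = 1265 − 7(Ps − 46) = 1587 - 7Ps. Setting this equal to supply: 1587 - 7Ps = -425.5 + 4.5Ps, so Ps = 175.
Buyers pay Pb = 175 − 46 = 129; x' = -425.5 + 4.5·175 = 362.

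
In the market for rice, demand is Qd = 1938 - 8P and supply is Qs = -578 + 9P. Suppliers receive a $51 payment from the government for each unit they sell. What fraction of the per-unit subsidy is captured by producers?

Producer share = 8/17

Pre-subsidy: 1938 - 8P = -578 + 9P gives P* = 148, Q* = 754.
With the subsidy, sellers receive Ps = Pb + 51 for each unit, where Pb is the price buyers pay.
Supply in terms of Pb becomes Qs = -578 + 9(Pb + 51) = -119 + 9Pb. Setting this equal to demand: 1938 - 8Pb = -119 + 9Pb, so Pb = 121.
Sellers receive Ps = 121 + 51 = 172; Q' = 1938 − 8·121 = 970.
Buyers' price falls by P* − Pb = 148 − 121 = 27; sellers' price rises by Ps − P* = 172 − 148 = 24.
So producers capture 24/51 = 8/17 of each unit of subsidy.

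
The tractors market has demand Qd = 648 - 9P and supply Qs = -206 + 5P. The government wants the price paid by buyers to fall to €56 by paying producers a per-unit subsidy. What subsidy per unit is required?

Required subsidy s = €14 per unit

At a buyer price of 56, quantity demanded is 648 − 9·56 = 144.
Sellers supply 144 only when they receive Ps with -206 + 5·Ps = 144, i.e. Ps = 70.
s = Ps − Pb = 70 − 56 = 14.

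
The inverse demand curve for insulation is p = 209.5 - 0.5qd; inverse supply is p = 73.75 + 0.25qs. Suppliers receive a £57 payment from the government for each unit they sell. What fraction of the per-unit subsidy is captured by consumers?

Consumer share = 2/3

Pre-subsidy: 209.5 - 0.5q = 73.75 + 0.25q gives q* = 181 and p* = 119.
With the subsidy, sellers receive ps = pb + 57 for each unit, where pb is the price buyers pay.
On the curves, pb = 209.5 - 0.5q and ps = 73.75 + 0.25q; the wedge ps − pb = 57 gives 73.75 + 0.25q − (209.5 - 0.5q) = 57, so q' = 257.
Then pb = 209.5 − 0.5·257 = 81 and ps = 73.75 + 0.25·257 = 138.
Buyers' price falls by p* − pb = 119 − 81 = 38; sellers' price rises by ps − p* = 138 − 119 = 19.
So consumers capture 38/57 = 2/3 of each unit of subsidy.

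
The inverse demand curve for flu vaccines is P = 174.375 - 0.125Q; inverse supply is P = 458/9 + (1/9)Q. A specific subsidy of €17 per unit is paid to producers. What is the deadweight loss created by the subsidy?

Pre-subsidy: 174.375 - 0.125Q = 458/9 + (1/9)Q gives Q* = 523 and P* = 109.
With the subsidy, sellers receive Ps = Pb + 17 for each unit, where Pb is the price buyers pay.
On the curves, Pb = 174.375 - 0.125Q and Ps = 458/9 + (1/9)Q; the wedge Ps − Pb = 17 gives 458/9 + (1/9)Q − (174.375 - 0.125Q) = 17, so Q' = 595.
Then Pb = 174.375 − 0.125·595 = 100 and Ps = 458/9 + (1/9)·595 = 117.
The subsidy expands output by 595 − 523 = 72 past the efficient level; on those units the gap between marginal cost and willingness to pay runs from 0 up to 17.
DWL = ½ × 17 × 72 = 612.

Deadweight loss = €612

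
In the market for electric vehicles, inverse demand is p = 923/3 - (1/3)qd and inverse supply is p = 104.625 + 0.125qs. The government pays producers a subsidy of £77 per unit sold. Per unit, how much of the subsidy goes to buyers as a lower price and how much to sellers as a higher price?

Pre-subsidy: 923/3 - (1/3)q = 104.625 + 0.125q gives q* = 443 and p* = 160.
With the subsidy, sellers receive ps = pb + 77 for each unit, where pb is the price buyers pay.
On the curves, pb = 923/3 - (1/3)q and ps = 104.625 + 0.125q; the wedge ps − pb = 77 gives 104.625 + 0.125q − (923/3 - (1/3)q) = 77, so q' = 611.
Then pb = 923/3 − (1/3)·611 = 104 and ps = 104.625 + 0.125·611 = 181.
Buyers' price falls by p* − pb = 160 − 104 = 56; sellers' price rises by ps − p* = 181 − 160 = 21.

Buyers gain £56 per unit; sellers gain £21 per unit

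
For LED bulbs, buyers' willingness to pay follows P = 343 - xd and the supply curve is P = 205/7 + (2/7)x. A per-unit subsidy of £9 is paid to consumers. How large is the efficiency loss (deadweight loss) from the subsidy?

Deadweight loss = £31.5

Pre-subsidy: 343 - x = 205/7 + (2/7)x gives x* = 244 and P* = 99.
With the rebate, buyers effectively pay Pb = Ps − 9, where Ps is the price sellers receive.
On the curves, Pb = 343 - x and Ps = 205/7 + (2/7)x; the wedge Ps − Pb = 9 gives 205/7 + (2/7)x − (343 - x) = 9, so x' = 251.
Then Pb = 343 − 1·251 = 92 and Ps = 205/7 + (2/7)·251 = 101.
The subsidy expands output by 251 − 244 = 7 past the efficient level; on those units the gap between marginal cost and willingness to pay runs from 0 up to 9.
DWL = ½ × 9 × 7 = 31.5.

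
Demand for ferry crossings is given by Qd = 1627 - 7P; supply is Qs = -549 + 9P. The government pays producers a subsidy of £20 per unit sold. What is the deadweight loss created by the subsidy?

Deadweight loss = £787.5

Pre-subsidy: 1627 - 7P = -549 + 9P gives P* = 136, Q* = 675.
With the subsidy, sellers receive Ps = Pb + 20 for each unit, where Pb is the price buyers pay.
Supply in terms of Pb becomes Qs = -549 + 9(Pb + 20) = -369 + 9Pb. Setting this equal to demand: 1627 - 7Pb = -369 + 9Pb, so Pb = 124.75.
Sellers receive Ps = 124.75 + 20 = 144.75; Q' = 1627 − 7·124.75 = 753.75.
The subsidy expands output by 753.75 − 675 = 78.75 past the efficient level; on those units the gap between marginal cost and willingness to pay runs from 0 up to 20.
DWL = ½ × 20 × 78.75 = 787.5.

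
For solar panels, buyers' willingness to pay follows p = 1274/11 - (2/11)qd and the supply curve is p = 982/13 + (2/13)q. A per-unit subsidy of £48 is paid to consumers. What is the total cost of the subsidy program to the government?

Pre-subsidy: 1274/11 - (2/11)q = 982/13 + (2/13)q gives q* = 120 and p* = 94.
With the rebate, buyers effectively pay pb = ps − 48, where ps is the price sellers receive.
On the curves, pb = 1274/11 - (2/11)q and ps = 982/13 + (2/13)q; the wedge ps − pb = 48 gives 982/13 + (2/13)q − (1274/11 - (2/11)q) = 48, so q' = 263.
Then pb = 1274/11 − (2/11)·263 = 68 and ps = 982/13 + (2/13)·263 = 116.
Government outlay = subsidy × quantity = 48 × 263 = 12624.

Government cost = £12624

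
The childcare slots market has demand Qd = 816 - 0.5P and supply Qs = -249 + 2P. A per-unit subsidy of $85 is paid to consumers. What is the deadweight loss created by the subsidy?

Pre-subsidy: 816 - 0.5P = -249 + 2P gives P* = 426, Q* = 603.
With the rebate, buyers effectively pay Pb = Ps − 85, where Ps is the price sellers receive.
Demand in terms of Ps becomes Qd = 816 − 0.5(Ps − 85) = 858.5 - 0.5Ps. Setting this equal to supply: 858.5 - 0.5Ps = -249 + 2Ps, so Ps = 443.
Buyers pay Pb = 443 − 85 = 358; Q' = -249 + 2·443 = 637.
The subsidy expands output by 637 − 603 = 34 past the efficient level; on those units the gap between marginal cost and willingness to pay runs from 0 up to 85.
DWL = ½ × 85 × 34 = 1445.

Deadweight loss = $1445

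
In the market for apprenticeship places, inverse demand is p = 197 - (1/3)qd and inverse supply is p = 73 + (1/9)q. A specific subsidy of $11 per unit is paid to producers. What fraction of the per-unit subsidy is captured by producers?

Producer share = 0.25

Pre-subsidy: 197 - (1/3)q = 73 + (1/9)q gives q* = 279 and p* = 104.
With the subsidy, sellers receive ps = pb + 11 for each unit, where pb is the price buyers pay.
On the curves, pb = 197 - (1/3)q and ps = 73 + (1/9)q; the wedge ps − pb = 11 gives 73 + (1/9)q − (197 - (1/3)q) = 11, so q' = 303.75.
Then pb = 197 − (1/3)·303.75 = 95.75 and ps = 73 + (1/9)·303.75 = 106.75.
Buyers' price falls by p* − pb = 104 − 95.75 = 8.25; sellers' price rises by ps − p* = 106.75 − 104 = 2.75.
So producers capture 2.75/11 = 0.25 of each unit of subsidy.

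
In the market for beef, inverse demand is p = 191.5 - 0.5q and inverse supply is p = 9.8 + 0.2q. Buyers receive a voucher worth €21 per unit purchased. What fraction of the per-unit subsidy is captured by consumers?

Consumer share = 5/7

Pre-subsidy: 191.5 - 0.5q = 9.8 + 0.2q gives q* = 1817/7 and p* = 432/7.
With the rebate, buyers effectively pay pb = ps − 21, where ps is the price sellers receive.
On the curves, pb = 191.5 - 0.5q and ps = 9.8 + 0.2q; the wedge ps − pb = 21 gives 9.8 + 0.2q − (191.5 - 0.5q) = 21, so q' = 2027/7.
Then pb = 191.5 − 0.5·(2027/7) = 327/7 and ps = 9.8 + 0.2·(2027/7) = 474/7.
Buyers' price falls by p* − pb = 432/7 − 327/7 = 15; sellers' price rises by ps − p* = 474/7 − 432/7 = 6.
So consumers capture 15/21 = 5/7 of each unit of subsidy.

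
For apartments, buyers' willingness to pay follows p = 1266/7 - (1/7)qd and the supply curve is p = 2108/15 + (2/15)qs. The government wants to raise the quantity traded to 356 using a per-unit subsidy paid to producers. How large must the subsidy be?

Required subsidy s = 58 per unit

At q = 356, from the demand curve buyers pay pb = 1266/7 − (1/7)·356 = 130; from the supply curve sellers need ps = 2108/15 + (2/15)·356 = 188.
The subsidy must fill the gap: s = ps − pb = 188 − 130 = 58.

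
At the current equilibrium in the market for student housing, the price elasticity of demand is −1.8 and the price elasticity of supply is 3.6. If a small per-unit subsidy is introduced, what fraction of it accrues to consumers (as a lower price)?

For a small subsidy around the equilibrium, the benefit split depends on the relative slopes, which at a point are proportional to the elasticities.
Buyer share = εs/(εs + |εd|) = 3.6/(3.6 + 1.8) = 2/3; seller share = |εd|/(εs + |εd|) = 1/3.

Consumer share = 2/3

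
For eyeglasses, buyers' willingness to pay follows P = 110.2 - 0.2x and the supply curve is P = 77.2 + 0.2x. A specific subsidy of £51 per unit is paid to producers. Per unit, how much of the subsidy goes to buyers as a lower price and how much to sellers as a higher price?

Buyers gain £25.5 per unit; sellers gain £25.5 per unit

Pre-subsidy: 110.2 - 0.2x = 77.2 + 0.2x gives x* = 82.5 and P* = 93.7.
With the subsidy, sellers receive Ps = Pb + 51 for each unit, where Pb is the price buyers pay.
On the curves, Pb = 110.2 - 0.2x and Ps = 77.2 + 0.2x; the wedge Ps − Pb = 51 gives 77.2 + 0.2x − (110.2 - 0.2x) = 51, so x' = 210.
Then Pb = 110.2 − 0.2·210 = 68.2 and Ps = 77.2 + 0.2·210 = 119.2.
Buyers' price falls by P* − Pb = 93.7 − 68.2 = 25.5; sellers' price rises by Ps − P* = 119.2 − 93.7 = 25.5.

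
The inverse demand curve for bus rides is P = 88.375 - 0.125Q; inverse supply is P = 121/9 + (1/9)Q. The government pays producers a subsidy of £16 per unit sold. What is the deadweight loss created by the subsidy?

Pre-subsidy: 88.375 - 0.125Q = 121/9 + (1/9)Q gives Q* = 5395/17 and P* = 828/17.
With the subsidy, sellers receive Ps = Pb + 16 for each unit, where Pb is the price buyers pay.
On the curves, Pb = 88.375 - 0.125Q and Ps = 121/9 + (1/9)Q; the wedge Ps − Pb = 16 gives 121/9 + (1/9)Q − (88.375 - 0.125Q) = 16, so Q' = 6547/17.
Then Pb = 88.375 − 0.125·(6547/17) = 684/17 and Ps = 121/9 + (1/9)·(6547/17) = 956/17.
The subsidy expands output by 6547/17 − 5395/17 = 1152/17 past the efficient level; on those units the gap between marginal cost and willingness to pay runs from 0 up to 16.
DWL = ½ × 16 × 1152/17 = 9216/17.

Deadweight loss = 9216/17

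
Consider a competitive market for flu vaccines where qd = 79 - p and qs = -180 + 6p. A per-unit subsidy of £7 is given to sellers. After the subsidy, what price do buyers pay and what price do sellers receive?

Pre-subsidy: 79 - p = -180 + 6p gives p* = 37, q* = 42.
With the subsidy, sellers receive ps = pb + 7 for each unit, where pb is the price buyers pay.
Supply in terms of pb becomes qs = -180 + 6(pb + 7) = -138 + 6pb. Setting this equal to demand: 79 - pb = -138 + 6pb, so pb = 31.
Sellers receive ps = 31 + 7 = 38; q' = 79 − 1·31 = 48.

Buyers pay £31; sellers receive £38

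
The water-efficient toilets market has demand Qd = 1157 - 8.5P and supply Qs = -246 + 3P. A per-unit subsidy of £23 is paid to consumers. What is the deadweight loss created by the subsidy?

Pre-subsidy: 1157 - 8.5P = -246 + 3P gives P* = 122, Q* = 120.
With the rebate, buyers effectively pay Pb = Ps − 23, where Ps is the price sellers receive.
Demand in terms of Ps becomes Qd = 1157 − 8.5(Ps − 23) = 1352.5 - 8.5Ps. Setting this equal to supply: 1352.5 - 8.5Ps = -246 + 3Ps, so Ps = 139.
Buyers pay Pb = 139 − 23 = 116; Q' = -246 + 3·139 = 171.
The subsidy expands output by 171 − 120 = 51 past the efficient level; on those units the gap between marginal cost and willingness to pay runs from 0 up to 23.
DWL = ½ × 23 × 51 = 586.5.

Deadweight loss = £586.5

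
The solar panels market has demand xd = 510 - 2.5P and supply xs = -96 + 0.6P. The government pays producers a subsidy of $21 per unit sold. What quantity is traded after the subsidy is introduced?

Pre-subsidy: 510 - 2.5P = -96 + 0.6P gives P* = 6060/31, x* = 660/31.
With the subsidy, sellers receive Ps = Pb + 21 for each unit, where Pb is the price buyers pay.
Supply in terms of Pb becomes xs = -96 + 0.6(Pb + 21) = -83.4 + 0.6Pb. Setting this equal to demand: 510 - 2.5Pb = -83.4 + 0.6Pb, so Pb = 5934/31.
Sellers receive Ps = 5934/31 + 21 = 6585/31; x' = 510 − 2.5·(5934/31) = 975/31.

x' = 975/31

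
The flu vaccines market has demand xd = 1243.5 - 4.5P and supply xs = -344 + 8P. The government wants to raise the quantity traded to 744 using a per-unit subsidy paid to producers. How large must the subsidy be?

At x = 744, invert demand for the buyer price: Pb = (1243.5 − 744)/4.5 = 111; invert supply for the seller price: Ps = (744 − (-344))/8 = 136.
The subsidy must fill the gap: s = Ps − Pb = 136 − 111 = 25.

Required subsidy s = 25 per unit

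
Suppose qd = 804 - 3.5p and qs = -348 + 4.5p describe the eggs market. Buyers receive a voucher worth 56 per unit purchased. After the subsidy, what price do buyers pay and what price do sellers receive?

Buyers pay 112.5; sellers receive 168.5

Pre-subsidy: 804 - 3.5p = -348 + 4.5p gives p* = 144, q* = 300.
With the rebate, buyers effectively pay pb = ps − 56, where ps is the price sellers receive.
Demand in terms of ps becomes qd = 804 − 3.5(ps − 56) = 1000 - 3.5ps. Setting this equal to supply: 1000 - 3.5ps = -348 + 4.5ps, so ps = 168.5.
Buyers pay pb = 168.5 − 56 = 112.5; q' = -348 + 4.5·168.5 = 410.25.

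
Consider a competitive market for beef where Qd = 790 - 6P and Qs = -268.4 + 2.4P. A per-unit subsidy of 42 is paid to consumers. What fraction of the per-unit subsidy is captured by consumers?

Consumer share = 2/7

Pre-subsidy: 790 - 6P = -268.4 + 2.4P gives P* = 126, Q* = 34.
With the rebate, buyers effectively pay Pb = Ps − 42, where Ps is the price sellers receive.
Demand in terms of Ps becomes Qd = 790 − 6(Ps − 42) = 1042 - 6Ps. Setting this equal to supply: 1042 - 6Ps = -268.4 + 2.4Ps, so Ps = 156.
Buyers pay Pb = 156 − 42 = 114; Q' = -268.4 + 2.4·156 = 106.
Buyers' price falls by P* − Pb = 126 − 114 = 12; sellers' price rises by Ps − P* = 156 − 126 = 30.
So consumers capture 12/42 = 2/7 of each unit of subsidy.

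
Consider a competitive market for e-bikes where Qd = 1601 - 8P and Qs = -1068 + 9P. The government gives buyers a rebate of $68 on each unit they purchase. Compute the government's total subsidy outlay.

Pre-subsidy: 1601 - 8P = -1068 + 9P gives P* = 157, Q* = 345.
With the rebate, buyers effectively pay Pb = Ps − 68, where Ps is the price sellers receive.
Demand in terms of Ps becomes Qd = 1601 − 8(Ps − 68) = 2145 - 8Ps. Setting this equal to supply: 2145 - 8Ps = -1068 + 9Ps, so Ps = 189.
Buyers pay Pb = 189 − 68 = 121; Q' = -1068 + 9·189 = 633.
Government outlay = subsidy × quantity = 68 × 633 = 43044.

Government cost = $43044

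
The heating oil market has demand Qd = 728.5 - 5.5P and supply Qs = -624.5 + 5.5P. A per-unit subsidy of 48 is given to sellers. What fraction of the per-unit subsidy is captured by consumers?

Consumer share = 0.5

Pre-subsidy: 728.5 - 5.5P = -624.5 + 5.5P gives P* = 123, Q* = 52.
With the subsidy, sellers receive Ps = Pb + 48 for each unit, where Pb is the price buyers pay.
Supply in terms of Pb becomes Qs = -624.5 + 5.5(Pb + 48) = -360.5 + 5.5Pb. Setting this equal to demand: 728.5 - 5.5Pb = -360.5 + 5.5Pb, so Pb = 99.
Sellers receive Ps = 99 + 48 = 147; Q' = 728.5 − 5.5·99 = 184.
Buyers' price falls by P* − Pb = 123 − 99 = 24; sellers' price rises by Ps − P* = 147 − 123 = 24.
So consumers capture 24/48 = 0.5 of each unit of subsidy.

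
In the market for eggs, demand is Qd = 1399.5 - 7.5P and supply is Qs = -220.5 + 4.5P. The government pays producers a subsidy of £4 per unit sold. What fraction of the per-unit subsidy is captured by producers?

Producer share = 0.625

Pre-subsidy: 1399.5 - 7.5P = -220.5 + 4.5P gives P* = 135, Q* = 387.
With the subsidy, sellers receive Ps = Pb + 4 for each unit, where Pb is the price buyers pay.
Supply in terms of Pb becomes Qs = -220.5 + 4.5(Pb + 4) = -202.5 + 4.5Pb. Setting this equal to demand: 1399.5 - 7.5Pb = -202.5 + 4.5Pb, so Pb = 133.5.
Sellers receive Ps = 133.5 + 4 = 137.5; Q' = 1399.5 − 7.5·133.5 = 398.25.
Buyers' price falls by P* − Pb = 135 − 133.5 = 1.5; sellers' price rises by Ps − P* = 137.5 − 135 = 2.5.
So producers capture 2.5/4 = 0.625 of each unit of subsidy.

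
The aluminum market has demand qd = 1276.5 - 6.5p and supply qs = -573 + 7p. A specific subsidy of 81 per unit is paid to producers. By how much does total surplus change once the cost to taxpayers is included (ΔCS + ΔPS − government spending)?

Pre-subsidy: 1276.5 - 6.5p = -573 + 7p gives p* = 137, q* = 386.
With the subsidy, sellers receive ps = pb + 81 for each unit, where pb is the price buyers pay.
Supply in terms of pb becomes qs = -573 + 7(pb + 81) = -6 + 7pb. Setting this equal to demand: 1276.5 - 6.5pb = -6 + 7pb, so pb = 95.
Sellers receive ps = 95 + 81 = 176; q' = 1276.5 − 6.5·95 = 659.
ΔCS = ½(386 + 659)(137 − 95) = 21945; ΔPS = ½(386 + 659)(176 − 137) = 20377.5.
Government spending = 81 × 659 = 53379.
Net change = 21945 + 20377.5 − 53379 = -11056.5. The loss equals the DWL triangle ½·81·273.

Net change in total surplus = -11056.5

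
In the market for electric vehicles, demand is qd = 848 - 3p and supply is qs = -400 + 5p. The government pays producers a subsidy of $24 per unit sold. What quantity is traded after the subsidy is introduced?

Pre-subsidy: 848 - 3p = -400 + 5p gives p* = 156, q* = 380.
With the subsidy, sellers receive ps = pb + 24 for each unit, where pb is the price buyers pay.
Supply in terms of pb becomes qs = -400 + 5(pb + 24) = -280 + 5pb. Setting this equal to demand: 848 - 3pb = -280 + 5pb, so pb = 141.
Sellers receive ps = 141 + 24 = 165; q' = 848 − 3·141 = 425.

q' = 425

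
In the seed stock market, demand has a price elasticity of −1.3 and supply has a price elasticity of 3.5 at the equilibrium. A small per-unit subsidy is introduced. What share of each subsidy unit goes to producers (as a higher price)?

Producer share = 13/48

For a small subsidy around the equilibrium, the benefit split depends on the relative slopes, which at a point are proportional to the elasticities.
Buyer share = εs/(εs + |εd|) = 3.5/(3.5 + 1.3) = 35/48; seller share = |εd|/(εs + |εd|) = 13/48.
So producers capture 13/48 of the subsidy.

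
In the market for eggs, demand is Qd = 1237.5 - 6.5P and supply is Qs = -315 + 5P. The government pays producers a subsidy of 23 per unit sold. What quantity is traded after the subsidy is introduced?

Pre-subsidy: 1237.5 - 6.5P = -315 + 5P gives P* = 135, Q* = 360.
With the subsidy, sellers receive Ps = Pb + 23 for each unit, where Pb is the price buyers pay.
Supply in terms of Pb becomes Qs = -315 + 5(Pb + 23) = -200 + 5Pb. Setting this equal to demand: 1237.5 - 6.5Pb = -200 + 5Pb, so Pb = 125.
Sellers receive Ps = 125 + 23 = 148; Q' = 1237.5 − 6.5·125 = 425.

Q' = 425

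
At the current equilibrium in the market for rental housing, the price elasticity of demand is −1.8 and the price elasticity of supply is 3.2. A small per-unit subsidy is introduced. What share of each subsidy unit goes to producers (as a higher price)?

For a small subsidy around the equilibrium, the benefit split depends on the relative slopes, which at a point are proportional to the elasticities.
Buyer share = εs/(εs + |εd|) = 3.2/(3.2 + 1.8) = 0.64; seller share = |εd|/(εs + |εd|) = 0.36.
So producers capture 0.36 of the subsidy.

Producer share = 0.36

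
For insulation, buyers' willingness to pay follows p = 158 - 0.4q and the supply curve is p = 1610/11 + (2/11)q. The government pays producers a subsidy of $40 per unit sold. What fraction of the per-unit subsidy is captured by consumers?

Consumer share = 0.6875

Pre-subsidy: 158 - 0.4q = 1610/11 + (2/11)q gives q* = 20 and p* = 150.
With the subsidy, sellers receive ps = pb + 40 for each unit, where pb is the price buyers pay.
On the curves, pb = 158 - 0.4q and ps = 1610/11 + (2/11)q; the wedge ps − pb = 40 gives 1610/11 + (2/11)q − (158 - 0.4q) = 40, so q' = 88.75.
Then pb = 158 − 0.4·88.75 = 122.5 and ps = 1610/11 + (2/11)·88.75 = 162.5.
Buyers' price falls by p* − pb = 150 − 122.5 = 27.5; sellers' price rises by ps − p* = 162.5 − 150 = 12.5.
So consumers capture 27.5/40 = 0.6875 of each unit of subsidy.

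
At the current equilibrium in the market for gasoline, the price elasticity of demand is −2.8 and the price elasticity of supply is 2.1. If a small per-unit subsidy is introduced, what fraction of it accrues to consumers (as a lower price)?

For a small subsidy around the equilibrium, the benefit split depends on the relative slopes, which at a point are proportional to the elasticities.
Buyer share = εs/(εs + |εd|) = 2.1/(2.1 + 2.8) = 3/7; seller share = |εd|/(εs + |εd|) = 4/7.

Consumer share = 3/7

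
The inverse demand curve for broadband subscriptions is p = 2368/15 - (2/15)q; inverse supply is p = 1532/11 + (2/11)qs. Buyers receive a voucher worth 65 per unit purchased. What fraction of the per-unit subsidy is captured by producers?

Pre-subsidy: 2368/15 - (2/15)q = 1532/11 + (2/11)q gives q* = 59 and p* = 150.
With the rebate, buyers effectively pay pb = ps − 65, where ps is the price sellers receive.
On the curves, pb = 2368/15 - (2/15)q and ps = 1532/11 + (2/11)q; the wedge ps − pb = 65 gives 1532/11 + (2/11)q − (2368/15 - (2/15)q) = 65, so q' = 265.25.
Then pb = 2368/15 − (2/15)·265.25 = 122.5 and ps = 1532/11 + (2/11)·265.25 = 187.5.
Buyers' price falls by p* − pb = 150 − 122.5 = 27.5; sellers' price rises by ps − p* = 187.5 − 150 = 37.5.
So producers capture 37.5/65 = 15/26 of each unit of subsidy.

Producer share = 15/26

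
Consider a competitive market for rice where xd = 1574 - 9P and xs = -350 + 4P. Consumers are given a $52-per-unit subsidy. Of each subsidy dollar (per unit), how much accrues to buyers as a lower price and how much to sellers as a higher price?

Pre-subsidy: 1574 - 9P = -350 + 4P gives P* = 148, x* = 242.
With the rebate, buyers effectively pay Pb = Ps − 52, where Ps is the price sellers receive.
Demand in terms of Ps becomes xd = 1574 − 9(Ps − 52) = 2042 - 9Ps. Setting this equal to supply: 2042 - 9Ps = -350 + 4Ps, so Ps = 184.
Buyers pay Pb = 184 − 52 = 132; x' = -350 + 4·184 = 386.
Buyers' price falls by P* − Pb = 148 − 132 = 16; sellers' price rises by Ps − P* = 184 − 148 = 36.

Buyers gain $16 per unit; sellers gain $36 per unit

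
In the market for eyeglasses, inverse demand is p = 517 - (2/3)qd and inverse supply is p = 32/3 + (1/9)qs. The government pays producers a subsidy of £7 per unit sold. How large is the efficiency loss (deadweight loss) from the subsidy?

Deadweight loss = £31.5

Pre-subsidy: 517 - (2/3)q = 32/3 + (1/9)q gives q* = 651 and p* = 83.
With the subsidy, sellers receive ps = pb + 7 for each unit, where pb is the price buyers pay.
On the curves, pb = 517 - (2/3)q and ps = 32/3 + (1/9)q; the wedge ps − pb = 7 gives 32/3 + (1/9)q − (517 - (2/3)q) = 7, so q' = 660.
Then pb = 517 − (2/3)·660 = 77 and ps = 32/3 + (1/9)·660 = 84.
The subsidy expands output by 660 − 651 = 9 past the efficient level; on those units the gap between marginal cost and willingness to pay runs from 0 up to 7.
DWL = ½ × 7 × 9 = 31.5.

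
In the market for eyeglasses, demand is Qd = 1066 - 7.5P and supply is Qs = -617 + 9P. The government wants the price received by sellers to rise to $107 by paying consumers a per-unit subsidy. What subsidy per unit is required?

Required subsidy s = $11 per unit

At a seller price of 107, quantity supplied is -617 + 9·107 = 346.
Buyers absorb 346 only when they pay Pb with 1066 − 7.5·Pb = 346, i.e. Pb = 96.
s = Ps − Pb = 107 − 96 = 11.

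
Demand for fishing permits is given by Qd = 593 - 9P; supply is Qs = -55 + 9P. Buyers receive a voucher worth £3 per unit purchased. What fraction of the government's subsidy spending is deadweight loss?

Pre-subsidy: 593 - 9P = -55 + 9P gives P* = 36, Q* = 269.
With the rebate, buyers effectively pay Pb = Ps − 3, where Ps is the price sellers receive.
Demand in terms of Ps becomes Qd = 593 − 9(Ps − 3) = 620 - 9Ps. Setting this equal to supply: 620 - 9Ps = -55 + 9Ps, so Ps = 37.5.
Buyers pay Pb = 37.5 − 3 = 34.5; Q' = -55 + 9·37.5 = 282.5.
ΔCS = ½(269 + 282.5)(36 − 34.5) = 413.625; ΔPS = ½(269 + 282.5)(37.5 − 36) = 413.625.
Government spending = 3 × 282.5 = 847.5.
DWL = ½ × 3 × (282.5 − 269) = 20.25; fraction = 20.25 / 847.5 = 27/1130.

DWL / government spending = 27/1130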